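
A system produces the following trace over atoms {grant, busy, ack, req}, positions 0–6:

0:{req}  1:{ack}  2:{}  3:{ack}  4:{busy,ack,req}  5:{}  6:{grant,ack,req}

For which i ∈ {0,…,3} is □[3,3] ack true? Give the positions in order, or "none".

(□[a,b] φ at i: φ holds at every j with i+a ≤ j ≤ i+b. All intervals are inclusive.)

0, 1, 3

Evaluate at each i in [0,3]:
  i=0: ✓ (all of [3,3])
  i=1: ✓ (all of [4,4])
  i=2: ✗ (fails at j=5)
  i=3: ✓ (all of [6,6])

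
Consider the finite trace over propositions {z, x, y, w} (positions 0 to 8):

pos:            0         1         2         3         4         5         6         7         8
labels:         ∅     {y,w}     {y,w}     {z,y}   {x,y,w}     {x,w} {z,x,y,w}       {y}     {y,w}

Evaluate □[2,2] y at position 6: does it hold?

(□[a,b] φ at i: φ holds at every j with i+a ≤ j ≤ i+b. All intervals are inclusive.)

True

Check y at every j in [8,8]:
  j=8: true
All positions satisfy it → formula holds.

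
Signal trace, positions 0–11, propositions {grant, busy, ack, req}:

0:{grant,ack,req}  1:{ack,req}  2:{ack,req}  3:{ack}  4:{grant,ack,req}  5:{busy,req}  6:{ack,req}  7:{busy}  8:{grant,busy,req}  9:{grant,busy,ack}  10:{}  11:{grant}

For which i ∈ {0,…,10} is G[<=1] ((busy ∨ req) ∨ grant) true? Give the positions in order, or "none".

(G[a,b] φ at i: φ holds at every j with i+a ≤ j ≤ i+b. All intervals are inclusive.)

0, 1, 4, 5, 6, 7, 8

Evaluate at each i in [0,10]:
  i=0: ✓ (all of [0,1])
  i=1: ✓ (all of [1,2])
  i=2: ✗ (fails at j=3)
  i=3: ✗ (fails at j=3)
  i=4: ✓ (all of [4,5])
  i=5: ✓ (all of [5,6])
  i=6: ✓ (all of [6,7])
  i=7: ✓ (all of [7,8])
  i=8: ✓ (all of [8,9])
  i=9: ✗ (fails at j=10)
  i=10: ✗ (fails at j=10)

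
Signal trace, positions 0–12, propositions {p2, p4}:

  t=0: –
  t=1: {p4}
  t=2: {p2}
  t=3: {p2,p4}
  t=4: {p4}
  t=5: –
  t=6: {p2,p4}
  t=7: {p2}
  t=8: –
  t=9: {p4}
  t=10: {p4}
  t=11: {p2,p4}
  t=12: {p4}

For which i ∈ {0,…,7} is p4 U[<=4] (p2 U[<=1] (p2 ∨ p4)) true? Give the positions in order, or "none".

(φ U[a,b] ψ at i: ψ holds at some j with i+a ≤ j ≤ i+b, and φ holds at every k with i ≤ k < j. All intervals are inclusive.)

Evaluate at each i in [0,7]:
  i=0: ✗ (lhs fails at k=0 before rhs at j=1)
  i=1: ✓ (rhs at j=1)
  i=2: ✓ (rhs at j=2)
  i=3: ✓ (rhs at j=3)
  i=4: ✓ (rhs at j=4)
  i=5: ✗ (lhs fails at k=5 before rhs at j=6)
  i=6: ✓ (rhs at j=6)
  i=7: ✓ (rhs at j=7)

1, 2, 3, 4, 6, 7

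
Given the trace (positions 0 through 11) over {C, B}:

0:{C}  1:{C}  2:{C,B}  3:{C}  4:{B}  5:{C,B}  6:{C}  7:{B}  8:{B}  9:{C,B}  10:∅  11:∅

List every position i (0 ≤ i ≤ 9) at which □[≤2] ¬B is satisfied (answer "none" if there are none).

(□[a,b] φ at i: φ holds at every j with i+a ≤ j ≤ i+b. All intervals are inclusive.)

Evaluate at each i in [0,9]:
  i=0: ✗ (fails at j=2)
  i=1: ✗ (fails at j=2)
  i=2: ✗ (fails at j=2)
  i=3: ✗ (fails at j=4)
  i=4: ✗ (fails at j=4)
  i=5: ✗ (fails at j=5)
  i=6: ✗ (fails at j=7)
  i=7: ✗ (fails at j=7)
  i=8: ✗ (fails at j=8)
  i=9: ✗ (fails at j=9)

none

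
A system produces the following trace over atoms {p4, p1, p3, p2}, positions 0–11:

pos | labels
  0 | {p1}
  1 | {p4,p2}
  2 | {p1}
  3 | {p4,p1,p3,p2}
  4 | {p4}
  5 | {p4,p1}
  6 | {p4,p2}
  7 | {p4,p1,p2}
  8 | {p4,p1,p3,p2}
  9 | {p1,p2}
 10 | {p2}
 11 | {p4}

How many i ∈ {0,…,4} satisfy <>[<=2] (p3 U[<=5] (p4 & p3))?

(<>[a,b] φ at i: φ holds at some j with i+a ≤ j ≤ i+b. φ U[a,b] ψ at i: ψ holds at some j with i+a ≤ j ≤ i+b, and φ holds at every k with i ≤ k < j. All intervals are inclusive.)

3

Evaluate at each i in [0,4]:
  i=0: ✗ (none in [0,2])
  i=1: ✓ (witness j=3)
  i=2: ✓ (witness j=3)
  i=3: ✓ (witness j=3)
  i=4: ✗ (none in [4,6])
Positions where it holds: {1, 2, 3} → 3.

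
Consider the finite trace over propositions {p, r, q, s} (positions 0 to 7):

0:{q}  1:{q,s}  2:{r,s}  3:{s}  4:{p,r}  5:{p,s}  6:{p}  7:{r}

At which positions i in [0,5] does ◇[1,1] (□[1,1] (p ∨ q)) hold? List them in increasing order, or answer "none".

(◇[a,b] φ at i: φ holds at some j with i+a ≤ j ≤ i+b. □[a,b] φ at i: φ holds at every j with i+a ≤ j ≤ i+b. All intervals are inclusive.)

Evaluate at each i in [0,5]:
  i=0: ✗ (none in [1,1])
  i=1: ✗ (none in [2,2])
  i=2: ✓ (witness j=3)
  i=3: ✓ (witness j=4)
  i=4: ✓ (witness j=5)
  i=5: ✗ (none in [6,6])

2, 3, 4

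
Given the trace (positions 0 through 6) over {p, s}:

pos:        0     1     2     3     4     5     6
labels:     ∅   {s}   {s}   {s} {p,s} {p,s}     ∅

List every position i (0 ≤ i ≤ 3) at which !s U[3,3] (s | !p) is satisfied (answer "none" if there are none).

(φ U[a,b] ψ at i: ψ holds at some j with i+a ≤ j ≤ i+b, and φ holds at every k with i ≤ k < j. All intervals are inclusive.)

Evaluate at each i in [0,3]:
  i=0: ✗ (lhs fails at k=1 before rhs at j=3)
  i=1: ✗ (lhs fails at k=1 before rhs at j=4)
  i=2: ✗ (lhs fails at k=2 before rhs at j=5)
  i=3: ✗ (lhs fails at k=3 before rhs at j=6)

none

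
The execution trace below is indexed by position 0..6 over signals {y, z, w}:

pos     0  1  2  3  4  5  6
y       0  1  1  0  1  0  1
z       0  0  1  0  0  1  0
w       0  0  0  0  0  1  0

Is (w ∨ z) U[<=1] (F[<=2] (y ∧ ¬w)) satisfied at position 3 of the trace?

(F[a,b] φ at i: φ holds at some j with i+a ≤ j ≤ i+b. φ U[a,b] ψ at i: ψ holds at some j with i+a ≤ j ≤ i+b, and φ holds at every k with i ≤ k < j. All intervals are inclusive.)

Yes

Need some j in [3,4] with F[<=2] (y ∧ ¬w), and (w ∨ z) at every k in [3,j-1].
  j=3: F[<=2] (y ∧ ¬w) holds; no prefix to check → satisfied.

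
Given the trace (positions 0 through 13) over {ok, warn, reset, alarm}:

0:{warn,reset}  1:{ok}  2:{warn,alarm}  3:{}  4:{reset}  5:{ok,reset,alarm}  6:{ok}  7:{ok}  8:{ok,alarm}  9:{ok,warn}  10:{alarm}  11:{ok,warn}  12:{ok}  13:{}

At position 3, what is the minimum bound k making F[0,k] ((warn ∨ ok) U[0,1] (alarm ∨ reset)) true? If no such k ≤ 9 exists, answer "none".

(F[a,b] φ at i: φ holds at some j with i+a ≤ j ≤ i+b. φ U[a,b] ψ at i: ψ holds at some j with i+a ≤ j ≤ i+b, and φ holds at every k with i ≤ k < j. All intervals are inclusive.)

Scan j = 3,4,… for ((warn ∨ ok) U[0,1] (alarm ∨ reset)):
  j=3: fails
  j=4: holds
First hit at j=4, so smallest k = 4-3 = 1.

1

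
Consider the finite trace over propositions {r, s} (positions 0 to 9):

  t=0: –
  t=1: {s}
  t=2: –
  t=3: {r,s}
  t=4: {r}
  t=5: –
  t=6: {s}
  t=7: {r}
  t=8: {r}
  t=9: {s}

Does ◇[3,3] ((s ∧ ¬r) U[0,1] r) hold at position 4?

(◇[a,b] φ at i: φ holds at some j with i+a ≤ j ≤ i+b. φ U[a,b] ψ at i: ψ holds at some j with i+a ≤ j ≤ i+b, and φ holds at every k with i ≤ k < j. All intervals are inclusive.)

Yes

Check ((s ∧ ¬r) U[0,1] r) at each j in [7,7]:
  j=7: holds
Found at j=7 → formula holds.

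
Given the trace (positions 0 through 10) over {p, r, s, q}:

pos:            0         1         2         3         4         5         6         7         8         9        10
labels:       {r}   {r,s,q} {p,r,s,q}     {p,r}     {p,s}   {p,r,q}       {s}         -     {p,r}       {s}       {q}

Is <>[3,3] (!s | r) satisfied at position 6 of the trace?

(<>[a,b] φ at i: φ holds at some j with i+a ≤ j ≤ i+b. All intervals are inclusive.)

False

Check (!s | r) at each j in [9,9]:
  j=9: false
No position in the window satisfies it → formula fails.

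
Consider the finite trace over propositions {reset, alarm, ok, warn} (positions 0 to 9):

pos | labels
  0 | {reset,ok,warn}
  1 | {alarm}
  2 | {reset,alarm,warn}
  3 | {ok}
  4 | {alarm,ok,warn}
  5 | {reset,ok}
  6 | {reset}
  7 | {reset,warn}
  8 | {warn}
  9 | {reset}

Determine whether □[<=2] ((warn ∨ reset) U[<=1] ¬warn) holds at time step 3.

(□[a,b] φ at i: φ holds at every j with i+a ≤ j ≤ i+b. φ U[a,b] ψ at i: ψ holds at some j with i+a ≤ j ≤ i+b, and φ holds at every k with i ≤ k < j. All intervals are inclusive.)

Holds

Check ((warn ∨ reset) U[<=1] ¬warn) at every j in [3,5]:
  j=3: holds
  j=4: holds
  j=5: holds
All positions satisfy it → formula holds.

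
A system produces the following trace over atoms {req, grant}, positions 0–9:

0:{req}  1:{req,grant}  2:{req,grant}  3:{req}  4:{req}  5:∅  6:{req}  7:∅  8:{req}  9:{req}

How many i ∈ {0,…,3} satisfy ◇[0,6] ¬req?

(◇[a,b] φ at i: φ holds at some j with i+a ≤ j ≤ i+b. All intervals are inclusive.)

Evaluate at each i in [0,3]:
  i=0: ✓ (witness j=5)
  i=1: ✓ (witness j=5)
  i=2: ✓ (witness j=5)
  i=3: ✓ (witness j=5)
Positions where it holds: {0, 1, 2, 3} → 4.

4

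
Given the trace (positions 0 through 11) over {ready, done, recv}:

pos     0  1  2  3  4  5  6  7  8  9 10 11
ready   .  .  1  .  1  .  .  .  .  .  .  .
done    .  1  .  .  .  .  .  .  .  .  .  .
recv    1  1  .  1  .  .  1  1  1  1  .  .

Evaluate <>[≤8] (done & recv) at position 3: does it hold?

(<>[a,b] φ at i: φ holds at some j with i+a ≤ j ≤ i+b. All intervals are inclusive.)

Check (done & recv) at each j in [3,11]:
  j=3: false
  j=4: false
  j=5: false
  j=6: false
  j=7: false
  j=8: false
  j=9: false
  j=10: false
  j=11: false
No position in the window satisfies it → formula fails.

Does not hold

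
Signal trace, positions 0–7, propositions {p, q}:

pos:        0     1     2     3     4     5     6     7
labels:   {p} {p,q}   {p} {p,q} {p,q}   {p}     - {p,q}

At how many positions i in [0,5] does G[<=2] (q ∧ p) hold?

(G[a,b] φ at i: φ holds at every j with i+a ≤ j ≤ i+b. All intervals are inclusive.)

0

Evaluate at each i in [0,5]:
  i=0: ✗ (fails at j=0)
  i=1: ✗ (fails at j=2)
  i=2: ✗ (fails at j=2)
  i=3: ✗ (fails at j=5)
  i=4: ✗ (fails at j=5)
  i=5: ✗ (fails at j=5)
Positions where it holds: {} → 0.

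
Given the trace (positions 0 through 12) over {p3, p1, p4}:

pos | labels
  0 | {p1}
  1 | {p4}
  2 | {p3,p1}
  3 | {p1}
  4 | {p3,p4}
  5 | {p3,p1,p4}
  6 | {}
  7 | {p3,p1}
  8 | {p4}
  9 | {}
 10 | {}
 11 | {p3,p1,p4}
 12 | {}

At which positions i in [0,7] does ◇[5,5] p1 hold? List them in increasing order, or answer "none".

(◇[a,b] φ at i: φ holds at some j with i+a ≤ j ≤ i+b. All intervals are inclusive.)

Evaluate at each i in [0,7]:
  i=0: ✓ (witness j=5)
  i=1: ✗ (none in [6,6])
  i=2: ✓ (witness j=7)
  i=3: ✗ (none in [8,8])
  i=4: ✗ (none in [9,9])
  i=5: ✗ (none in [10,10])
  i=6: ✓ (witness j=11)
  i=7: ✗ (none in [12,12])

0, 2, 6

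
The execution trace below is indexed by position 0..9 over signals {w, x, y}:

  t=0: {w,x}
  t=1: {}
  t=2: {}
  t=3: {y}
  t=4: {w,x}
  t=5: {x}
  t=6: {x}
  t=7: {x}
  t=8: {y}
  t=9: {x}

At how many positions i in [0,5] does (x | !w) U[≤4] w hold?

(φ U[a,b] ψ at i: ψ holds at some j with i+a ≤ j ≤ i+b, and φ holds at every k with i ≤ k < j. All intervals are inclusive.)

Evaluate at each i in [0,5]:
  i=0: ✓ (rhs at j=0)
  i=1: ✓ (rhs at j=4; lhs holds on [1,3])
  i=2: ✓ (rhs at j=4; lhs holds on [2,3])
  i=3: ✓ (rhs at j=4; lhs holds on [3,3])
  i=4: ✓ (rhs at j=4)
  i=5: ✗ (no rhs in [5,9])
Positions where it holds: {0, 1, 2, 3, 4} → 5.

5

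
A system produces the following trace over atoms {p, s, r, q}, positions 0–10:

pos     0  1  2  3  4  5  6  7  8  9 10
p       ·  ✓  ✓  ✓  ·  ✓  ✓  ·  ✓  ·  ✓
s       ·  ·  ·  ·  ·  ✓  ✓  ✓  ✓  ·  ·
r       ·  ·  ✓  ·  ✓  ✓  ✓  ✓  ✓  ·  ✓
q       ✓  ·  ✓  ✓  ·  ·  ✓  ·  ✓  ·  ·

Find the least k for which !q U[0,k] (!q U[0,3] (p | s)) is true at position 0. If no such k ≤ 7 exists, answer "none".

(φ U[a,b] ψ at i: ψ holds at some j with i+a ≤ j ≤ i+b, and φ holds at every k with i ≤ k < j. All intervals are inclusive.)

none

Need earliest j ≥ 0 with (!q U[0,3] (p | s)), and !q at every k in [0,j-1].
  j=0: rhs fails.
  j=1: rhs holds but lhs fails at k=0.
  j=2: rhs holds but lhs fails at k=0.
  j=3: rhs holds but lhs fails at k=0.
  j=4: rhs holds but lhs fails at k=0.
  j=5: rhs holds but lhs fails at k=0.
  j=6: rhs holds but lhs fails at k=0.
  j=7: rhs holds but lhs fails at k=0.
No witness within the range → none.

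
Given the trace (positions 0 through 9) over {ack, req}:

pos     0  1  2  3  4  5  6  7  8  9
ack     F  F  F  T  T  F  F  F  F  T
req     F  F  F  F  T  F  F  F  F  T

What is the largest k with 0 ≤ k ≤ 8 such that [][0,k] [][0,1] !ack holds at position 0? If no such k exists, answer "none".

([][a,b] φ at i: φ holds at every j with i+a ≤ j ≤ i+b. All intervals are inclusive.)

[][0,1] !ack must hold from j=0 onward; find where it first fails.
  j=0: holds
  j=1: holds
  j=2: fails
Holds on [0,1], so largest k = 1.

1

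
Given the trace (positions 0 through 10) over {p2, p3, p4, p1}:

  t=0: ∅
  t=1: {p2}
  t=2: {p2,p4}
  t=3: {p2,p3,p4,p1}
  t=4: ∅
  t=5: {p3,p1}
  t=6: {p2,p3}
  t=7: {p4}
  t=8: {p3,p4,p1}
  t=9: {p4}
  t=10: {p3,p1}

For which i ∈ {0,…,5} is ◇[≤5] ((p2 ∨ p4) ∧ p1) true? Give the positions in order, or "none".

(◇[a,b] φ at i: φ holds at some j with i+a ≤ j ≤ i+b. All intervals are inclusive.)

Evaluate at each i in [0,5]:
  i=0: ✓ (witness j=3)
  i=1: ✓ (witness j=3)
  i=2: ✓ (witness j=3)
  i=3: ✓ (witness j=3)
  i=4: ✓ (witness j=8)
  i=5: ✓ (witness j=8)

0, 1, 2, 3, 4, 5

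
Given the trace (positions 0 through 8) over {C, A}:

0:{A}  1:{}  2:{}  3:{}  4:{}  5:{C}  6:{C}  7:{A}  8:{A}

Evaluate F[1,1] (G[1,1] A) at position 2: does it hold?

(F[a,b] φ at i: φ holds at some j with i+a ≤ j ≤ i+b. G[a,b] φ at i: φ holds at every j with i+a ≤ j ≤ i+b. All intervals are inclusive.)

No

Check G[1,1] A at each j in [3,3]:
  j=3: fails at 4
No position in the window satisfies it → formula fails.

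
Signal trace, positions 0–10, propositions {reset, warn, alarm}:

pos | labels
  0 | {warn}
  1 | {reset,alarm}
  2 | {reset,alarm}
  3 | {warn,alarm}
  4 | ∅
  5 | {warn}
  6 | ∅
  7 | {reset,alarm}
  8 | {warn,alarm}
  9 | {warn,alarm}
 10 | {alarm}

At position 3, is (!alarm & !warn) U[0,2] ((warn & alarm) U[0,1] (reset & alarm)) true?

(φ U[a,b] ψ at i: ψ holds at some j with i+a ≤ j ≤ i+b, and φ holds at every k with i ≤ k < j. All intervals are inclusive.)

False

Need some j in [3,5] with ((warn & alarm) U[0,1] (reset & alarm)), and (!alarm & !warn) at every k in [3,j-1].
  j=3: ((warn & alarm) U[0,1] (reset & alarm)) — fails.
  j=4: ((warn & alarm) U[0,1] (reset & alarm)) — fails.
  j=5: ((warn & alarm) U[0,1] (reset & alarm)) — fails.
No j in the window works → until fails.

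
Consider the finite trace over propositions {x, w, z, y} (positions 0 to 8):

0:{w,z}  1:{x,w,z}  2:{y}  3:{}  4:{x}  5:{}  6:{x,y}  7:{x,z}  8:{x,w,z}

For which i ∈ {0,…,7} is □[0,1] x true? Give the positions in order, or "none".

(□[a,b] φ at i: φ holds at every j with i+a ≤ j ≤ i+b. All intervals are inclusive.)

6, 7

Evaluate at each i in [0,7]:
  i=0: ✗ (fails at j=0)
  i=1: ✗ (fails at j=2)
  i=2: ✗ (fails at j=2)
  i=3: ✗ (fails at j=3)
  i=4: ✗ (fails at j=5)
  i=5: ✗ (fails at j=5)
  i=6: ✓ (all of [6,7])
  i=7: ✓ (all of [7,8])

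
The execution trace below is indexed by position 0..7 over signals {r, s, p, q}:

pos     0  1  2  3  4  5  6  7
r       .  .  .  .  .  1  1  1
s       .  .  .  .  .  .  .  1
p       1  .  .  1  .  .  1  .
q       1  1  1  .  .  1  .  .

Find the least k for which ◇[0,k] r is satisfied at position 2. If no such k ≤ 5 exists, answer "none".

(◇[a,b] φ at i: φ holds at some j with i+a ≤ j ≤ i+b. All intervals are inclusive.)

3

Scan j = 2,3,… for r:
  j=2: fails
  j=3: fails
  j=4: fails
  j=5: holds
First hit at j=5, so smallest k = 5-2 = 3.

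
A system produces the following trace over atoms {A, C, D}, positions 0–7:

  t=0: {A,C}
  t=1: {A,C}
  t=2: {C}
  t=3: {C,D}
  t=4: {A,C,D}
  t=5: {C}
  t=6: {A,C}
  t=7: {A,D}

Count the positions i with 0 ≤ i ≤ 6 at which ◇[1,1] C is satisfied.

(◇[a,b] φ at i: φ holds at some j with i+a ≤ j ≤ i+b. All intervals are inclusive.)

Evaluate at each i in [0,6]:
  i=0: ✓ (witness j=1)
  i=1: ✓ (witness j=2)
  i=2: ✓ (witness j=3)
  i=3: ✓ (witness j=4)
  i=4: ✓ (witness j=5)
  i=5: ✓ (witness j=6)
  i=6: ✗ (none in [7,7])
Positions where it holds: {0, 1, 2, 3, 4, 5} → 6.

6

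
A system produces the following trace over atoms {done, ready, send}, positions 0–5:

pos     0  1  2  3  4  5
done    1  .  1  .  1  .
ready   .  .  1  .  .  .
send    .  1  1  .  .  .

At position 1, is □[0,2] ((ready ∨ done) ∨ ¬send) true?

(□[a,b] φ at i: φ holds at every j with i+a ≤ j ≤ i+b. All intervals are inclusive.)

Check ((ready ∨ done) ∨ ¬send) at every j in [1,3]:
  j=1: false
  j=2: true
  j=3: true
Fails at j=1 → formula fails.

Does not hold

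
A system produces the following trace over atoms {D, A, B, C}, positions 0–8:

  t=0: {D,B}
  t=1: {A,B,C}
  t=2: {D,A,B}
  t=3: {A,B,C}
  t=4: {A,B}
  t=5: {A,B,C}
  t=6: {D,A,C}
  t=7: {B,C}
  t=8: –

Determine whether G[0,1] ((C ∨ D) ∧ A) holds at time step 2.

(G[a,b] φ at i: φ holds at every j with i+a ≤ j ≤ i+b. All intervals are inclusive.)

True

Check ((C ∨ D) ∧ A) at every j in [2,3]:
  j=2: true
  j=3: true
All positions satisfy it → formula holds.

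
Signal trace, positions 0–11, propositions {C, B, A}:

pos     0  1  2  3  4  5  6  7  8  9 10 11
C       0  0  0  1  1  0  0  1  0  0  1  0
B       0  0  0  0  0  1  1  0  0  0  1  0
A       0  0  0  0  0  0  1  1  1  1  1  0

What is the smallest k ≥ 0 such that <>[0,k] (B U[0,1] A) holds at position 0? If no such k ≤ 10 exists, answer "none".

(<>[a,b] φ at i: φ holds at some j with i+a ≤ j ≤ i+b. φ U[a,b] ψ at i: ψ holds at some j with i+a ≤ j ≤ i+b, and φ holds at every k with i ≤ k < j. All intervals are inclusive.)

5

Scan j = 0,1,… for (B U[0,1] A):
  j=0: fails
  j=1: fails
  j=2: fails
  j=3: fails
  j=4: fails
  j=5: holds
First hit at j=5, so smallest k = 5-0 = 5.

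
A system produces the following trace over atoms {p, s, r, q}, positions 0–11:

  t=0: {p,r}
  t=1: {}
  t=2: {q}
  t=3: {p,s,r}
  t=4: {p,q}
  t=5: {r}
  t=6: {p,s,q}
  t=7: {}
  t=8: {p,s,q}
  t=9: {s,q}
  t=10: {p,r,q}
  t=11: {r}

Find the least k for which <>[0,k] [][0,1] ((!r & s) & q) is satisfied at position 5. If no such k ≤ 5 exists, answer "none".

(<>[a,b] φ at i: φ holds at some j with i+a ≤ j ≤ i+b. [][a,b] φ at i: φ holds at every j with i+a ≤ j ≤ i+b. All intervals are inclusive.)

3

Scan j = 5,6,… for [][0,1] ((!r & s) & q):
  j=5: fails
  j=6: fails
  j=7: fails
  j=8: holds
First hit at j=8, so smallest k = 8-5 = 3.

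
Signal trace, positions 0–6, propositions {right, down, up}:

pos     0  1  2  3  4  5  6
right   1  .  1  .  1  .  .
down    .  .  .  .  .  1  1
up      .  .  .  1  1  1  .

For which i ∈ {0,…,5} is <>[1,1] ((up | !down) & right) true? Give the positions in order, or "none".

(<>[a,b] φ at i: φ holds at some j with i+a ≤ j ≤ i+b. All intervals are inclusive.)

Evaluate at each i in [0,5]:
  i=0: ✗ (none in [1,1])
  i=1: ✓ (witness j=2)
  i=2: ✗ (none in [3,3])
  i=3: ✓ (witness j=4)
  i=4: ✗ (none in [5,5])
  i=5: ✗ (none in [6,6])

1, 3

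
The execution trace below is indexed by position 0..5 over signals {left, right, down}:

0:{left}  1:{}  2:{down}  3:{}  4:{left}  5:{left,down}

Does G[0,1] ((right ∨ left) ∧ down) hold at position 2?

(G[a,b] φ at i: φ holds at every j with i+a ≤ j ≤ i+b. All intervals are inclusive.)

Check ((right ∨ left) ∧ down) at every j in [2,3]:
  j=2: false
  j=3: false
Fails at j=2 → formula fails.

No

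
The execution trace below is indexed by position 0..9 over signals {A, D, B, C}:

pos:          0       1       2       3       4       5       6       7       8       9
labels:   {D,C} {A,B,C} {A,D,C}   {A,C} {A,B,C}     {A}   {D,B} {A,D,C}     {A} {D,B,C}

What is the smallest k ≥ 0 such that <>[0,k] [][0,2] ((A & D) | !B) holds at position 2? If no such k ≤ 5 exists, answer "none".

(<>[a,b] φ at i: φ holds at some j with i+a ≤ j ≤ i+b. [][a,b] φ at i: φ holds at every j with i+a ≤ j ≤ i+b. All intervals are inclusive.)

none

Scan j = 2,3,… for [][0,2] ((A & D) | !B):
  j=2: fails
  j=3: fails
  j=4: fails
  j=5: fails
  j=6: fails
  j=7: fails
No j in [2,7] satisfies it → none.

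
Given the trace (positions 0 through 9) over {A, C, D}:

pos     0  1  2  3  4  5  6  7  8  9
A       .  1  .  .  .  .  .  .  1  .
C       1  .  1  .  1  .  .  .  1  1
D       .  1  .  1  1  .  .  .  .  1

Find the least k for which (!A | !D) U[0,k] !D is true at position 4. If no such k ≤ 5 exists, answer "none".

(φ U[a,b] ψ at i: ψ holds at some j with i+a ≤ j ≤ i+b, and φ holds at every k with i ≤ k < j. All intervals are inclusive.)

Need earliest j ≥ 4 with !D, and (!A | !D) at every k in [4,j-1].
  j=4: rhs fails.
  j=5: rhs holds; lhs holds on [4,4]. k = 1.

1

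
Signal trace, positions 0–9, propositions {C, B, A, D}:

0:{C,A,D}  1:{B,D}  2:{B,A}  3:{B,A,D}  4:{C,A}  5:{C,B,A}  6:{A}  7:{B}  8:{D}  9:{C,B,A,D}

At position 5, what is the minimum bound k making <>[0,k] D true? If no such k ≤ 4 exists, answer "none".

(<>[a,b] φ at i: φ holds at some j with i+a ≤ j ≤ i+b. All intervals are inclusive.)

3

Scan j = 5,6,… for D:
  j=5: fails
  j=6: fails
  j=7: fails
  j=8: holds
First hit at j=8, so smallest k = 8-5 = 3.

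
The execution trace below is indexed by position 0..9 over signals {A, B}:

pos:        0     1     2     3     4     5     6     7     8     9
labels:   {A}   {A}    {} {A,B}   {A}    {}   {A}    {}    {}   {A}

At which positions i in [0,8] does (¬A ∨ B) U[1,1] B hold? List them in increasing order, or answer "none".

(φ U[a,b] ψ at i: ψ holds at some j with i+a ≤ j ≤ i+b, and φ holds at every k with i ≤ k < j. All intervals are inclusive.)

Evaluate at each i in [0,8]:
  i=0: ✗ (no rhs in [1,1])
  i=1: ✗ (no rhs in [2,2])
  i=2: ✓ (rhs at j=3; lhs holds on [2,2])
  i=3: ✗ (no rhs in [4,4])
  i=4: ✗ (no rhs in [5,5])
  i=5: ✗ (no rhs in [6,6])
  i=6: ✗ (no rhs in [7,7])
  i=7: ✗ (no rhs in [8,8])
  i=8: ✗ (no rhs in [9,9])

2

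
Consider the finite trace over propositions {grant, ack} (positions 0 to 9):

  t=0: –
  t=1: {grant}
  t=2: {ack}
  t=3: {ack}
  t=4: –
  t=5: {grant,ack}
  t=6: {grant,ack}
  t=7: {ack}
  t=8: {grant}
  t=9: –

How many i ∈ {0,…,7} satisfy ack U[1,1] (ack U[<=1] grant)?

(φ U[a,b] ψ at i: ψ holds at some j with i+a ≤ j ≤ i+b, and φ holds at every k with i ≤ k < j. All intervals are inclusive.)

Evaluate at each i in [0,7]:
  i=0: ✗ (lhs fails at k=0 before rhs at j=1)
  i=1: ✗ (no rhs in [2,2])
  i=2: ✗ (no rhs in [3,3])
  i=3: ✗ (no rhs in [4,4])
  i=4: ✗ (lhs fails at k=4 before rhs at j=5)
  i=5: ✓ (rhs at j=6; lhs holds on [5,5])
  i=6: ✓ (rhs at j=7; lhs holds on [6,6])
  i=7: ✓ (rhs at j=8; lhs holds on [7,7])
Positions where it holds: {5, 6, 7} → 3.

3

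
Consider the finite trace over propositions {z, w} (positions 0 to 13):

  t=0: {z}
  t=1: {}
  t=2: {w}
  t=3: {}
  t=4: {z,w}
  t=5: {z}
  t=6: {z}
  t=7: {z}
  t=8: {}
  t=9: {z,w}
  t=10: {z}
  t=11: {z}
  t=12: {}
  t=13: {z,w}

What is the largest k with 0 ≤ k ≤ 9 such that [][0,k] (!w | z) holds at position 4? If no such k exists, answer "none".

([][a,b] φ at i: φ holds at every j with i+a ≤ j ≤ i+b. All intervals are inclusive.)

9

(!w | z) must hold from j=4 onward; find where it first fails.
  j=4: holds
  j=5: holds
  j=6: holds
  j=7: holds
  j=8: holds
  j=9: holds
  j=10: holds
  j=11: holds
  j=12: holds
  j=13: holds
Holds through j=13; largest k = 9.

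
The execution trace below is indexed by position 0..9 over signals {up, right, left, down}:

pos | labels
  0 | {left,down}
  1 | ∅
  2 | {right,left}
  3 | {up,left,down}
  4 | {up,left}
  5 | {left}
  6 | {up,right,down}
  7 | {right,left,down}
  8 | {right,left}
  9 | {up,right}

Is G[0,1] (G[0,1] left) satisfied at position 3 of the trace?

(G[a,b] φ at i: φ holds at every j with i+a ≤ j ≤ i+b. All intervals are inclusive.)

Check G[0,1] left at every j in [3,4]:
  j=3: holds on [3,4]
  j=4: holds on [4,5]
All positions satisfy it → formula holds.

Yes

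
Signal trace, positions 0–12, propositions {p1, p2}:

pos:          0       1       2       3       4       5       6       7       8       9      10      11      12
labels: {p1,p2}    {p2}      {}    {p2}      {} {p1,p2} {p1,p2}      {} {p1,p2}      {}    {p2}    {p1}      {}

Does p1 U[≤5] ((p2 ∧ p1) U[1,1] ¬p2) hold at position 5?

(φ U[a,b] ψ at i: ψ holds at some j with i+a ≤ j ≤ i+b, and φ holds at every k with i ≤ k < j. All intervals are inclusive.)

True

Need some j in [5,10] with ((p2 ∧ p1) U[1,1] ¬p2), and p1 at every k in [5,j-1].
  j=5: ((p2 ∧ p1) U[1,1] ¬p2) — fails.
  j=6: ((p2 ∧ p1) U[1,1] ¬p2) holds; p1 holds at every k in [5,5] → satisfied.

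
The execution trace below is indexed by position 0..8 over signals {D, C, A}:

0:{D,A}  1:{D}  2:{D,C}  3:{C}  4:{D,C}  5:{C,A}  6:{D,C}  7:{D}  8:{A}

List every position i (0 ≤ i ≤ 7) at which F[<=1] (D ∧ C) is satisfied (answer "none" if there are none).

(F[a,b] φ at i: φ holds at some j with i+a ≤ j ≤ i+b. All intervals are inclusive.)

Evaluate at each i in [0,7]:
  i=0: ✗ (none in [0,1])
  i=1: ✓ (witness j=2)
  i=2: ✓ (witness j=2)
  i=3: ✓ (witness j=4)
  i=4: ✓ (witness j=4)
  i=5: ✓ (witness j=6)
  i=6: ✓ (witness j=6)
  i=7: ✗ (none in [7,8])

1, 2, 3, 4, 5, 6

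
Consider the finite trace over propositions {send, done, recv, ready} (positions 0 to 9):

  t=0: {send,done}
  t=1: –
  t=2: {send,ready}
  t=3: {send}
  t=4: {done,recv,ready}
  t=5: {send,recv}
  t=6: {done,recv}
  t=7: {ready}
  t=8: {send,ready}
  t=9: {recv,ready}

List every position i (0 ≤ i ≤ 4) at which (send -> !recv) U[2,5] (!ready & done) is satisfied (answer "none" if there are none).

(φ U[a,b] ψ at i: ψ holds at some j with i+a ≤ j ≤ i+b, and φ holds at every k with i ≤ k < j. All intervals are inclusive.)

Evaluate at each i in [0,4]:
  i=0: ✗ (no rhs in [2,5])
  i=1: ✗ (lhs fails at k=5 before rhs at j=6)
  i=2: ✗ (lhs fails at k=5 before rhs at j=6)
  i=3: ✗ (lhs fails at k=5 before rhs at j=6)
  i=4: ✗ (lhs fails at k=5 before rhs at j=6)

none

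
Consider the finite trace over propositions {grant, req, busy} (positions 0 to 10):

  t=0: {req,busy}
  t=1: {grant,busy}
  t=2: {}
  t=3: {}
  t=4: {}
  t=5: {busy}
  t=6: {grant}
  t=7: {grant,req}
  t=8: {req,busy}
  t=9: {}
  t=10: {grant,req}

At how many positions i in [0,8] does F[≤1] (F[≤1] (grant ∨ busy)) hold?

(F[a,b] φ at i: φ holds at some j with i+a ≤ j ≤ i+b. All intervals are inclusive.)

8

Evaluate at each i in [0,8]:
  i=0: ✓ (witness j=0)
  i=1: ✓ (witness j=1)
  i=2: ✗ (none in [2,3])
  i=3: ✓ (witness j=4)
  i=4: ✓ (witness j=4)
  i=5: ✓ (witness j=5)
  i=6: ✓ (witness j=6)
  i=7: ✓ (witness j=7)
  i=8: ✓ (witness j=8)
Positions where it holds: {0, 1, 3, 4, 5, 6, 7, 8} → 8.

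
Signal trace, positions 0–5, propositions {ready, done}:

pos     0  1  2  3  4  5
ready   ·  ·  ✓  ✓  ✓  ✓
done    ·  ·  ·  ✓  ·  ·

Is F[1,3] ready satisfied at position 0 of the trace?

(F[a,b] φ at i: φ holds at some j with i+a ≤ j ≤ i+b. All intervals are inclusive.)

Check ready at each j in [1,3]:
  j=1: false
  j=2: true
  j=3: true
Found at j=2 → formula holds.

True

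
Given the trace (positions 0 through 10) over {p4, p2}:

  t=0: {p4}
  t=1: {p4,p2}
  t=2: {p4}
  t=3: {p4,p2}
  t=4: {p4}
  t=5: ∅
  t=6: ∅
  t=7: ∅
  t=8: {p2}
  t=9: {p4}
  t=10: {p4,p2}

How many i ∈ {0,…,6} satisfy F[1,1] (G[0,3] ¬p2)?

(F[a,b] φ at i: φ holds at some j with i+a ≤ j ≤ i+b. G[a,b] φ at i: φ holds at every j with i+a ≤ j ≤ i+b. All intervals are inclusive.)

1

Evaluate at each i in [0,6]:
  i=0: ✗ (none in [1,1])
  i=1: ✗ (none in [2,2])
  i=2: ✗ (none in [3,3])
  i=3: ✓ (witness j=4)
  i=4: ✗ (none in [5,5])
  i=5: ✗ (none in [6,6])
  i=6: ✗ (none in [7,7])
Positions where it holds: {3} → 1.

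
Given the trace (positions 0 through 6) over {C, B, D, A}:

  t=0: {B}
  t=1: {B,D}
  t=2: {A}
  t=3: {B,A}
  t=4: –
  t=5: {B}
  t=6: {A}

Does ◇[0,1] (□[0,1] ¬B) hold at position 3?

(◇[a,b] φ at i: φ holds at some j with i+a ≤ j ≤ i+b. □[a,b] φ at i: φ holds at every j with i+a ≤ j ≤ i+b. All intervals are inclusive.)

Check □[0,1] ¬B at each j in [3,4]:
  j=3: fails at 3
  j=4: fails at 5
No position in the window satisfies it → formula fails.

Does not hold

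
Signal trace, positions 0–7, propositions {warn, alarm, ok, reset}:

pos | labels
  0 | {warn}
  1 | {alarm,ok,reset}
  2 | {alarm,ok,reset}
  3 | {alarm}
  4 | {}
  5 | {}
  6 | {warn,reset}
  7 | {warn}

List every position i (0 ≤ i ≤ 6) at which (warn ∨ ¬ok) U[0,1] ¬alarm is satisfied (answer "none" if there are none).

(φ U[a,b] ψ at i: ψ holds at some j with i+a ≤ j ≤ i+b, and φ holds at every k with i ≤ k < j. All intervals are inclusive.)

Evaluate at each i in [0,6]:
  i=0: ✓ (rhs at j=0)
  i=1: ✗ (no rhs in [1,2])
  i=2: ✗ (no rhs in [2,3])
  i=3: ✓ (rhs at j=4; lhs holds on [3,3])
  i=4: ✓ (rhs at j=4)
  i=5: ✓ (rhs at j=5)
  i=6: ✓ (rhs at j=6)

0, 3, 4, 5, 6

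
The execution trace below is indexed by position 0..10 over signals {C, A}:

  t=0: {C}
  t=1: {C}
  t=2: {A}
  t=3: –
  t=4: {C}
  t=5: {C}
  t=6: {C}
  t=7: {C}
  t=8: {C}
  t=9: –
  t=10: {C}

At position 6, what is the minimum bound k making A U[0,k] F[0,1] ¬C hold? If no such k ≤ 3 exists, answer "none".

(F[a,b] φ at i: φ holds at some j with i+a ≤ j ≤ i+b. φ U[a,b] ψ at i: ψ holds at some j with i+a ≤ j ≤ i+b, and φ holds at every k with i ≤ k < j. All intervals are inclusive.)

none

Need earliest j ≥ 6 with F[0,1] ¬C, and A at every k in [6,j-1].
  j=6: rhs fails.
  j=7: rhs fails.
  j=8: rhs holds but lhs fails at k=6.
  j=9: rhs holds but lhs fails at k=6.
No witness within the range → none.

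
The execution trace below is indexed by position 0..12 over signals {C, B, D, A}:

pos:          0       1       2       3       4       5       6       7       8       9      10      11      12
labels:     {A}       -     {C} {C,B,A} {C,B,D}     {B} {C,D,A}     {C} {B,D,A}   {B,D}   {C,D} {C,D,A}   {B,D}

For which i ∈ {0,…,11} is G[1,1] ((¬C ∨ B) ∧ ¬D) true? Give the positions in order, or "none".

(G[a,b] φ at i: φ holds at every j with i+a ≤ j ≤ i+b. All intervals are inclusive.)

0, 2, 4

Evaluate at each i in [0,11]:
  i=0: ✓ (all of [1,1])
  i=1: ✗ (fails at j=2)
  i=2: ✓ (all of [3,3])
  i=3: ✗ (fails at j=4)
  i=4: ✓ (all of [5,5])
  i=5: ✗ (fails at j=6)
  i=6: ✗ (fails at j=7)
  i=7: ✗ (fails at j=8)
  i=8: ✗ (fails at j=9)
  i=9: ✗ (fails at j=10)
  i=10: ✗ (fails at j=11)
  i=11: ✗ (fails at j=12)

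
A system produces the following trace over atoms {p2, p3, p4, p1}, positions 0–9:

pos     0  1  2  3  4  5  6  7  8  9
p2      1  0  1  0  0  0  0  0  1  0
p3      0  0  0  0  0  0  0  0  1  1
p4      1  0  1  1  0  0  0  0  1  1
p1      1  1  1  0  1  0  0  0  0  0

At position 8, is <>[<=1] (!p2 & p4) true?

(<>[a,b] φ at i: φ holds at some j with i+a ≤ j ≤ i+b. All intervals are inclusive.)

Check (!p2 & p4) at each j in [8,9]:
  j=8: false
  j=9: true
Found at j=9 → formula holds.

Yes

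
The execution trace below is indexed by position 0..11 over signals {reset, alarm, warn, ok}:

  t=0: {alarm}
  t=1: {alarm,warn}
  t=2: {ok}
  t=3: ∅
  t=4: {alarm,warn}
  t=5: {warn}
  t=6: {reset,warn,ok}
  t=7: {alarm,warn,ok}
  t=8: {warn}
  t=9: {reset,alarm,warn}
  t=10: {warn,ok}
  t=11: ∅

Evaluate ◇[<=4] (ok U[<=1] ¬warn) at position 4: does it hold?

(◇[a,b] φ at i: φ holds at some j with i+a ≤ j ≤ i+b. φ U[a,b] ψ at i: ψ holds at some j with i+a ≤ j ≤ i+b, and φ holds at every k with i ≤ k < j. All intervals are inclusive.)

False

Check (ok U[<=1] ¬warn) at each j in [4,8]:
  j=4: fails
  j=5: fails
  j=6: fails
  j=7: fails
  j=8: fails
No position in the window satisfies it → formula fails.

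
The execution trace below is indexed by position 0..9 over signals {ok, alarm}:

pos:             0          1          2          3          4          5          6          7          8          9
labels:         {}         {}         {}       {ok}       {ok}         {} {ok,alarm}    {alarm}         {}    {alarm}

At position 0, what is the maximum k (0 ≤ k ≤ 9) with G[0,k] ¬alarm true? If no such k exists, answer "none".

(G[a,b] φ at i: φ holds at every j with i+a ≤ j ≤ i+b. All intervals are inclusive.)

¬alarm must hold from j=0 onward; find where it first fails.
  j=0: holds
  j=1: holds
  j=2: holds
  j=3: holds
  j=4: holds
  j=5: holds
  j=6: fails
Holds on [0,5], so largest k = 5.

5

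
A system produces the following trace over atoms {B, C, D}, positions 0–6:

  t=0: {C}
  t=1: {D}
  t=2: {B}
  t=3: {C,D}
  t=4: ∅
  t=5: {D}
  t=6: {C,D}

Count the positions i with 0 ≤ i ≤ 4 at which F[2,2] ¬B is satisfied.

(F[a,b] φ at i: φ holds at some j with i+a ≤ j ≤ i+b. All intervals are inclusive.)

4

Evaluate at each i in [0,4]:
  i=0: ✗ (none in [2,2])
  i=1: ✓ (witness j=3)
  i=2: ✓ (witness j=4)
  i=3: ✓ (witness j=5)
  i=4: ✓ (witness j=6)
Positions where it holds: {1, 2, 3, 4} → 4.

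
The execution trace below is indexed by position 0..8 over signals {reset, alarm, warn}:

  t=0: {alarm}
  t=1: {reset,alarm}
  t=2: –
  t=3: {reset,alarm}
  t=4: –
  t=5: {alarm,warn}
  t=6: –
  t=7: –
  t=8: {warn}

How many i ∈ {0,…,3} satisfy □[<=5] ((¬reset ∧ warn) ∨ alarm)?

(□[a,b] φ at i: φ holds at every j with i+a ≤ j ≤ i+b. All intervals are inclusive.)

Evaluate at each i in [0,3]:
  i=0: ✗ (fails at j=2)
  i=1: ✗ (fails at j=2)
  i=2: ✗ (fails at j=2)
  i=3: ✗ (fails at j=4)
Positions where it holds: {} → 0.

0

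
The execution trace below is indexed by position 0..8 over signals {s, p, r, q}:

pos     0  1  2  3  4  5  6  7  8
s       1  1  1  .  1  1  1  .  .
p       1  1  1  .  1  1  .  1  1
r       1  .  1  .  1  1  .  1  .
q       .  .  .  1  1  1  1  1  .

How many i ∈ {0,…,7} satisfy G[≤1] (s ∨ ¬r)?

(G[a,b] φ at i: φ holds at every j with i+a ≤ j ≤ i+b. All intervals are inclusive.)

6

Evaluate at each i in [0,7]:
  i=0: ✓ (all of [0,1])
  i=1: ✓ (all of [1,2])
  i=2: ✓ (all of [2,3])
  i=3: ✓ (all of [3,4])
  i=4: ✓ (all of [4,5])
  i=5: ✓ (all of [5,6])
  i=6: ✗ (fails at j=7)
  i=7: ✗ (fails at j=7)
Positions where it holds: {0, 1, 2, 3, 4, 5} → 6.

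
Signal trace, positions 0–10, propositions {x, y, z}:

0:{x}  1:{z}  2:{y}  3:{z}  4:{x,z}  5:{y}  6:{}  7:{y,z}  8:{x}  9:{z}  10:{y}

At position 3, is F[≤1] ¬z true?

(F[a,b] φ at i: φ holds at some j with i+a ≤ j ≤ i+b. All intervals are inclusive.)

False

Check ¬z at each j in [3,4]:
  j=3: false
  j=4: false
No position in the window satisfies it → formula fails.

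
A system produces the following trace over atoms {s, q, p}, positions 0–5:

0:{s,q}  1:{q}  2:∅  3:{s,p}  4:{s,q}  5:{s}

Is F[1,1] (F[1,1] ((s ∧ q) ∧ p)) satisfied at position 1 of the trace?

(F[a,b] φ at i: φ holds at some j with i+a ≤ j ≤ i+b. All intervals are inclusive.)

False

Check F[1,1] ((s ∧ q) ∧ p) at each j in [2,2]:
  j=2: fails (none in [3,3])
No position in the window satisfies it → formula fails.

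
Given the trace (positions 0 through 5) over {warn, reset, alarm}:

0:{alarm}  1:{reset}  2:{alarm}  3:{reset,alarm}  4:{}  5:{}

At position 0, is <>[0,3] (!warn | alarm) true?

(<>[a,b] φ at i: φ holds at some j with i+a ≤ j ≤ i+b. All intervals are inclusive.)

Check (!warn | alarm) at each j in [0,3]:
  j=0: true
  j=1: true
  j=2: true
  j=3: true
Found at j=0 → formula holds.

Holds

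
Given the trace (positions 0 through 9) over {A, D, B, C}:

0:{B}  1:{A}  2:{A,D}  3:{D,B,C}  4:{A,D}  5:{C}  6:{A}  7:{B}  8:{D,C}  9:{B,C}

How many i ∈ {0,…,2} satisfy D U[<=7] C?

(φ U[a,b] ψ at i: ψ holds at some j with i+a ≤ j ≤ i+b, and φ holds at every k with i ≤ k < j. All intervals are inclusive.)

1

Evaluate at each i in [0,2]:
  i=0: ✗ (lhs fails at k=0 before rhs at j=3)
  i=1: ✗ (lhs fails at k=1 before rhs at j=3)
  i=2: ✓ (rhs at j=3; lhs holds on [2,2])
Positions where it holds: {2} → 1.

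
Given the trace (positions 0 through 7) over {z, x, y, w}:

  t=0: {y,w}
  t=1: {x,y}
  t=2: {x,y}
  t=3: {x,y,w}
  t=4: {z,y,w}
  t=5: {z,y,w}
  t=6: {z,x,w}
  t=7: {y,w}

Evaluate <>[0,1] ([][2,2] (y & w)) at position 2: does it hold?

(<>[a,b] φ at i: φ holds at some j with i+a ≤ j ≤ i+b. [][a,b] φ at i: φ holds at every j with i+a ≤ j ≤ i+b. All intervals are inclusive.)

Check [][2,2] (y & w) at each j in [2,3]:
  j=2: holds on [4,4]
  j=3: holds on [5,5]
Found at j=2 → formula holds.

Yes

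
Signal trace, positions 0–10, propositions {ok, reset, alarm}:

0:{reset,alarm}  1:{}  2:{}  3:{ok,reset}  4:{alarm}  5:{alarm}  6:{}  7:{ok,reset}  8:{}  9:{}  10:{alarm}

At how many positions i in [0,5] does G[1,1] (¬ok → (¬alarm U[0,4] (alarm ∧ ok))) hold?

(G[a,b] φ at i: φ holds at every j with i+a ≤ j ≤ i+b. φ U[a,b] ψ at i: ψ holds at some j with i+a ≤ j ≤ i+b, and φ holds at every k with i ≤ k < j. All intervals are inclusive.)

Evaluate at each i in [0,5]:
  i=0: ✗ (fails at j=1)
  i=1: ✗ (fails at j=2)
  i=2: ✓ (all of [3,3])
  i=3: ✗ (fails at j=4)
  i=4: ✗ (fails at j=5)
  i=5: ✗ (fails at j=6)
Positions where it holds: {2} → 1.

1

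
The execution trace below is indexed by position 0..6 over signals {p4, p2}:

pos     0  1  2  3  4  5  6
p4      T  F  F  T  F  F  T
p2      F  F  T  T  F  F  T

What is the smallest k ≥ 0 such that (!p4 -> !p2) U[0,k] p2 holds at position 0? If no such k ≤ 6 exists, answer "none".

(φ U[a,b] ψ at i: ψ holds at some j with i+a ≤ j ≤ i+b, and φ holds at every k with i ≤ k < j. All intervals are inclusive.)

2

Need earliest j ≥ 0 with p2, and (!p4 -> !p2) at every k in [0,j-1].
  j=0: rhs fails.
  j=1: rhs fails.
  j=2: rhs holds; lhs holds on [0,1]. k = 2.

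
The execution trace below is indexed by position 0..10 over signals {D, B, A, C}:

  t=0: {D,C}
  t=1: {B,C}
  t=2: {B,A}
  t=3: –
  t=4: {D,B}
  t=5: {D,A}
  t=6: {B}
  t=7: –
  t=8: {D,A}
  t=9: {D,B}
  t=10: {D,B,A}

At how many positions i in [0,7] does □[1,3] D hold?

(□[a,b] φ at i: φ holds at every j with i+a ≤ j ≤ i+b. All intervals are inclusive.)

1

Evaluate at each i in [0,7]:
  i=0: ✗ (fails at j=1)
  i=1: ✗ (fails at j=2)
  i=2: ✗ (fails at j=3)
  i=3: ✗ (fails at j=6)
  i=4: ✗ (fails at j=6)
  i=5: ✗ (fails at j=6)
  i=6: ✗ (fails at j=7)
  i=7: ✓ (all of [8,10])
Positions where it holds: {7} → 1.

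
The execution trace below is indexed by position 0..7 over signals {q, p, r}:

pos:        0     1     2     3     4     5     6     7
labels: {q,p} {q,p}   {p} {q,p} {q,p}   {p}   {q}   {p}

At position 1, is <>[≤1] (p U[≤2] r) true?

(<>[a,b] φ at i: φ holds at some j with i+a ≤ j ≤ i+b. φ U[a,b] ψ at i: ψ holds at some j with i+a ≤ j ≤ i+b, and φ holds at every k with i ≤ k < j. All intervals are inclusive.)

Check (p U[≤2] r) at each j in [1,2]:
  j=1: fails
  j=2: fails
No position in the window satisfies it → formula fails.

False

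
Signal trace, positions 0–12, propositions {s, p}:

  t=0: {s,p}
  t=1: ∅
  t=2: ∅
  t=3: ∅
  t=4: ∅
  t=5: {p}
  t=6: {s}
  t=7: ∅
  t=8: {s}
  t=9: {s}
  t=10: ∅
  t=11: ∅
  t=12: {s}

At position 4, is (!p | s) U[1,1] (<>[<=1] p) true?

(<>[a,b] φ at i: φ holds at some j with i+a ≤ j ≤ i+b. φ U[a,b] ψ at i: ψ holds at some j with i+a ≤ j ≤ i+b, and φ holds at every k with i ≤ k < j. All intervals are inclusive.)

Need some j in [5,5] with <>[<=1] p, and (!p | s) at every k in [4,j-1].
  j=5: <>[<=1] p holds; (!p | s) holds at every k in [4,4] → satisfied.

Holds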